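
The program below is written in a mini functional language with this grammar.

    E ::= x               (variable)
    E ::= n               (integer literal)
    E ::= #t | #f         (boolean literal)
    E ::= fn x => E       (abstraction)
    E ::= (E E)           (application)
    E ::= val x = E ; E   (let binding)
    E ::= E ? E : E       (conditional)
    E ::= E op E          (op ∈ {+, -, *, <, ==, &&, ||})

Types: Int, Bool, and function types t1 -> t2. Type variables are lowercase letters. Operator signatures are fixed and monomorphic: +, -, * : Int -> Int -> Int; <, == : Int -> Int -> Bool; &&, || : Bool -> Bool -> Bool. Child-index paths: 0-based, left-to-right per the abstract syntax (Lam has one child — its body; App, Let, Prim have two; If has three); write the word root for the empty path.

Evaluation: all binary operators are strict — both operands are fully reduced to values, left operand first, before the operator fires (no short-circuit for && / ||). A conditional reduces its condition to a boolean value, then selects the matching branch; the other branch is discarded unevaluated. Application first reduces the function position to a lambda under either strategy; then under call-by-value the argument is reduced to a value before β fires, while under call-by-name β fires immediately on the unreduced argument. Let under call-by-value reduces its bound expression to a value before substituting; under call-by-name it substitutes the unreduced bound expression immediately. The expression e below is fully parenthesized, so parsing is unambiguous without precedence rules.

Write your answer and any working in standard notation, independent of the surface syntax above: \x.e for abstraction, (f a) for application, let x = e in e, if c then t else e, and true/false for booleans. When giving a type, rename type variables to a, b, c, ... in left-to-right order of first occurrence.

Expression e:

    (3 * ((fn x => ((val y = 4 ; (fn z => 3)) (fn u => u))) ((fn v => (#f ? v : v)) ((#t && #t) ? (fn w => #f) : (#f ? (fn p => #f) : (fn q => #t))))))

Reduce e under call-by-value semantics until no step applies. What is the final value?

Derivation:
step 0: (3 * ((\x.((let y = 4 in (\z.3)) (\u.u))) ((\v.(if false then v else v)) (if (true && true) then (\w.false) else (if false then (\p.false) else (\q.true))))))
step 1: [delta@1.1.1.0] (3 * ((\x.((let y = 4 in (\z.3)) (\u.u))) ((\v.(if false then v else v)) (if true then (\w.false) else (if false then (\p.false) else (\q.true))))))
step 2: [if@1.1.1] (3 * ((\x.((let y = 4 in (\z.3)) (\u.u))) ((\v.(if false then v else v)) (\w.false))))
step 3: [beta@1.1] (3 * ((\x.((let y = 4 in (\z.3)) (\u.u))) (if false then (\w.false) else (\w.false))))
step 4: [if@1.1] (3 * ((\x.((let y = 4 in (\z.3)) (\u.u))) (\w.false)))
step 5: [beta@1] (3 * ((let y = 4 in (\z.3)) (\u.u)))
step 6: [let@1.0] (3 * ((\z.3) (\u.u)))
step 7: [beta@1] (3 * 3)
step 8: [delta@root] 9

Answer: 9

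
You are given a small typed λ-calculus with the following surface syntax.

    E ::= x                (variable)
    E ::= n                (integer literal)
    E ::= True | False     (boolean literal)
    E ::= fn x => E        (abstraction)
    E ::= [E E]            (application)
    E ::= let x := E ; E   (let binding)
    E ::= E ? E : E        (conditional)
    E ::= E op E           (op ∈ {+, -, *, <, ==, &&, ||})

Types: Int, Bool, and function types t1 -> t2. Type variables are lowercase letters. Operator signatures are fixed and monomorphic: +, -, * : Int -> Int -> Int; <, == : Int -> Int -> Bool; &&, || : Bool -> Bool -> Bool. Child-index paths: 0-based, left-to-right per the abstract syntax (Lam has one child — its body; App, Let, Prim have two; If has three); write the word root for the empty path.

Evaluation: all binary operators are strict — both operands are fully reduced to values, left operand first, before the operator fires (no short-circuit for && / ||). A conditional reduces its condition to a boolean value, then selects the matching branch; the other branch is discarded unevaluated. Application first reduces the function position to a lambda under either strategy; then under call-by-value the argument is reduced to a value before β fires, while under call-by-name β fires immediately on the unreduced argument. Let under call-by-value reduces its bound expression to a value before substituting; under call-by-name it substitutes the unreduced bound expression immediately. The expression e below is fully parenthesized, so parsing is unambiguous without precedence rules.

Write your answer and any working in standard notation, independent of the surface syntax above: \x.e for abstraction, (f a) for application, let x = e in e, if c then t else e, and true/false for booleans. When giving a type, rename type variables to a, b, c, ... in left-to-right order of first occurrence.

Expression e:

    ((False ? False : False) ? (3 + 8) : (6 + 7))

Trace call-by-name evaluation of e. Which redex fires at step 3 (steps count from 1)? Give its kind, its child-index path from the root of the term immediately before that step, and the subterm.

Derivation:
step 0: (if (if false then false else false) then (3 + 8) else (6 + 7))
step 1: [if@0] (if false then (3 + 8) else (6 + 7))
step 2: [if@root] (6 + 7)
step 3: [delta@root] 13

Answer: delta at root : (6 + 7)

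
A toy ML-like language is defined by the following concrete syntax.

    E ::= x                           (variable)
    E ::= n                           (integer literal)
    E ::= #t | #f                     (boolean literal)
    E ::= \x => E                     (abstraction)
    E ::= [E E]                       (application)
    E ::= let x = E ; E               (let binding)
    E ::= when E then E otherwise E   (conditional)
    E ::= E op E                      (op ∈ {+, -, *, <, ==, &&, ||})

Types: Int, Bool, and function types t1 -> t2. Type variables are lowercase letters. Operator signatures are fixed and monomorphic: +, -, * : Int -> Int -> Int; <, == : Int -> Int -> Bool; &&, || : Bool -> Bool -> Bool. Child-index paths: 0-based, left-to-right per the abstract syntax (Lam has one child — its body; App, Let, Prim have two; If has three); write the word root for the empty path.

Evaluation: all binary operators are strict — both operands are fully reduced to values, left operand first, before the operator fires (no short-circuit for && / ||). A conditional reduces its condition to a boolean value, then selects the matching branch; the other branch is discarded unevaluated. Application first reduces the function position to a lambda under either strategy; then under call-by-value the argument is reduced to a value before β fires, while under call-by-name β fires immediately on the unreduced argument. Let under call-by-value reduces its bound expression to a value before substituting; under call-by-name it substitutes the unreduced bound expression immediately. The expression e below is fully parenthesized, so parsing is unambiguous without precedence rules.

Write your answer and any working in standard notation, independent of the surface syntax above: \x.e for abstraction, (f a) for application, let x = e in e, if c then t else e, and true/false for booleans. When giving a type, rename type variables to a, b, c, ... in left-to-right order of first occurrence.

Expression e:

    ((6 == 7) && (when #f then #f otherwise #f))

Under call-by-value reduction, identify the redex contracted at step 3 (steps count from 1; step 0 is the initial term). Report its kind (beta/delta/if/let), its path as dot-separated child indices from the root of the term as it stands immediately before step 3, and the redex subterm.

Trace:
step 0: ((6 == 7) && (if false then false else false))
step 1: [delta@0] (false && (if false then false else false))
step 2: [if@1] (false && false)
step 3: [delta@root] false

Answer: delta at root : (false && false)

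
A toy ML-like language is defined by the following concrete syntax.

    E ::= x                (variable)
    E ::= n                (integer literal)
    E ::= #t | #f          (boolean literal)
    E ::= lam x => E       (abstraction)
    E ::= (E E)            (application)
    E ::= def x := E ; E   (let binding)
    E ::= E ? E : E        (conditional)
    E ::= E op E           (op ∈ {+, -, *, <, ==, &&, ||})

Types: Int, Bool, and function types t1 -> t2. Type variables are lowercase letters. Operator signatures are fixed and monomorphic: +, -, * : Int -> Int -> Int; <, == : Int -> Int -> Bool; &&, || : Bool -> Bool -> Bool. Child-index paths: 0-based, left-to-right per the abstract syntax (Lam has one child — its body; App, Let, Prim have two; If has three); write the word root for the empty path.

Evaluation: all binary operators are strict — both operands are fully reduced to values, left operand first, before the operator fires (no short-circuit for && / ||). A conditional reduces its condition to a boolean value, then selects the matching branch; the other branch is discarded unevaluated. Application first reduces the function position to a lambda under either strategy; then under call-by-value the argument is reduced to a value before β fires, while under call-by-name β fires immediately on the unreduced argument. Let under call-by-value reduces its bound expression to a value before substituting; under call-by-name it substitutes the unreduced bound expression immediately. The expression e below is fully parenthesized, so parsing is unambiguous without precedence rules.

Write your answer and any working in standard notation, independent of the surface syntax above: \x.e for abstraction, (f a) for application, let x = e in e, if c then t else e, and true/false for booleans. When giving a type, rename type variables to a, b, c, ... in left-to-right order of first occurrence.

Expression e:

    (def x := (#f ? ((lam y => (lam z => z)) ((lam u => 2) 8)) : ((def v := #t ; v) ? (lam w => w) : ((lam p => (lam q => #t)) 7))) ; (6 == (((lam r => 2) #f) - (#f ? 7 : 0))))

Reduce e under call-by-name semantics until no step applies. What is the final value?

Answer: false

Working:
step 0: (let x = (if false then ((\y.(\z.z)) ((\u.2) 8)) else (if (let v = true in v) then (\w.w) else ((\p.(\q.true)) 7))) in (6 == (((\r.2) false) - (if false then 7 else 0))))
step 1: [let@root] (6 == (((\r.2) false) - (if false then 7 else 0)))
step 2: [beta@1.0] (6 == (2 - (if false then 7 else 0)))
step 3: [if@1.1] (6 == (2 - 0))
step 4: [delta@1] (6 == 2)
step 5: [delta@root] false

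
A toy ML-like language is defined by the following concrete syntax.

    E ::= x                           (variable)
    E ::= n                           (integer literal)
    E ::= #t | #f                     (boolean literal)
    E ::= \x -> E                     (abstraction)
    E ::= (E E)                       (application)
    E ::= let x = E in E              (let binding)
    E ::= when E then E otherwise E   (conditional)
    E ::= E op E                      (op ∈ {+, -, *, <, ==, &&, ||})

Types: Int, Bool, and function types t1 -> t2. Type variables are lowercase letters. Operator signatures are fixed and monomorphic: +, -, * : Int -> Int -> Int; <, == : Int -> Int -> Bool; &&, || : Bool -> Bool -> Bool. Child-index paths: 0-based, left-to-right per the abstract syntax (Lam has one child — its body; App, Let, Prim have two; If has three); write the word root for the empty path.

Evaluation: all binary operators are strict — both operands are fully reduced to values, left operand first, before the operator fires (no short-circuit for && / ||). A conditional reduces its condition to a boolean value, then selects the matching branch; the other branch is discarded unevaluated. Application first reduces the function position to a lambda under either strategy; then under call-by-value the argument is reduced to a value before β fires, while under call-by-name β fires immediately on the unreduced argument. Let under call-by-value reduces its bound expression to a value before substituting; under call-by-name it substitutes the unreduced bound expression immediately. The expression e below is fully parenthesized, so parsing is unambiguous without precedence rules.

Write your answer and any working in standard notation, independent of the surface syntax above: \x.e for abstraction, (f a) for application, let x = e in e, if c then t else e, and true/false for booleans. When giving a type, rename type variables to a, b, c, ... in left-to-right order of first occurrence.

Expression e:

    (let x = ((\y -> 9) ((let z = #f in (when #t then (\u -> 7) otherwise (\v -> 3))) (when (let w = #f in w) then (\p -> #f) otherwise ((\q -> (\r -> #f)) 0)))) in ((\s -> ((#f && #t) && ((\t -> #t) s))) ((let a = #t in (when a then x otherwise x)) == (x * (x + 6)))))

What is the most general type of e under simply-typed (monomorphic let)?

Derivation:
\y._ : a -> Int
let z : Bool
  unify Bool ~ Bool
\u._ : b -> Int
\v._ : c -> Int
  unify b -> Int ~ c -> Int
  unify b ~ c
  unify Int ~ Int
let w : Bool
w : Bool
  unify Bool ~ Bool
\p._ : d -> Bool
\r._ : f -> Bool
\q._ : e -> f -> Bool
  unify e -> f -> Bool ~ Int -> g
  unify e ~ Int
  unify f -> Bool ~ g
_ _ : f -> Bool
  unify d -> Bool ~ f -> Bool
  unify d ~ f
  unify Bool ~ Bool
  unify c -> Int ~ (f -> Bool) -> h
  unify c ~ f -> Bool
  unify Int ~ h
_ _ : Int
  unify a -> Int ~ Int -> i
  unify a ~ Int
  unify Int ~ i
_ _ : Int
let x : Int
  unify Bool ~ Bool
  unify Bool ~ Bool
  unify Bool ~ Bool
\t._ : k -> Bool
s : j
  unify k -> Bool ~ j -> l
  unify k ~ j
  unify Bool ~ l
_ _ : Bool
  unify Bool ~ Bool
\s._ : j -> Bool
let a : Bool
a : Bool
  unify Bool ~ Bool
x : Int
x : Int
  unify Int ~ Int
  unify Int ~ Int
x : Int
  unify Int ~ Int
x : Int
  unify Int ~ Int
  unify Int ~ Int
  unify Int ~ Int
  unify Int ~ Int
  unify j -> Bool ~ Bool -> m
  unify j ~ Bool
  unify Bool ~ m
_ _ : Bool

Answer: Bool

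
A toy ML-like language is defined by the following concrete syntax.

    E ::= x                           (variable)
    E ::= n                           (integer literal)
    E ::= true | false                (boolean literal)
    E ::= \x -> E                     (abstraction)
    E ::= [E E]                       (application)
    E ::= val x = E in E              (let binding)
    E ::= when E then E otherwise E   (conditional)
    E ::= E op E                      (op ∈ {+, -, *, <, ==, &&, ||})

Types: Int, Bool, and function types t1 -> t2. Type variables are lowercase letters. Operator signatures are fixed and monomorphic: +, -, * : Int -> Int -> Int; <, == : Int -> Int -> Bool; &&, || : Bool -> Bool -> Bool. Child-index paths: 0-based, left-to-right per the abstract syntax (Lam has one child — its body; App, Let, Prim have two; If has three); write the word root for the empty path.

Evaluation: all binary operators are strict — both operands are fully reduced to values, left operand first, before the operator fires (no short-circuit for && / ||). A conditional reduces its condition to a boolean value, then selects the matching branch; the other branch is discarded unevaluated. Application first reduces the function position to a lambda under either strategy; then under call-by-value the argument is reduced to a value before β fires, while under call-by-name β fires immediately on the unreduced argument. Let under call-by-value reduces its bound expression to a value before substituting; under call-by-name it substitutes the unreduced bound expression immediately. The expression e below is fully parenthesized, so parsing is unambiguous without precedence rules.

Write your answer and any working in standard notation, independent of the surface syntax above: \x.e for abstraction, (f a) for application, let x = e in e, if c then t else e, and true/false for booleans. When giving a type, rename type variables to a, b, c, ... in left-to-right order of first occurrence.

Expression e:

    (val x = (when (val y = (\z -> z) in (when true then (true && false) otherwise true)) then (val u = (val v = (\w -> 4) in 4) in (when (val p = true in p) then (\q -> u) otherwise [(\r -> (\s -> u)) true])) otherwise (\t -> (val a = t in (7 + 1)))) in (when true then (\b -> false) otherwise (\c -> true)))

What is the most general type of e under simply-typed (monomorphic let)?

Answer: a -> Bool

Trace:
z : a
\z._ : a -> a
let y : a -> a
  unify Bool ~ Bool
  unify Bool ~ Bool
  unify Bool ~ Bool
  unify Bool ~ Bool
  unify Bool ~ Bool
\w._ : b -> Int
let v : b -> Int
let u : Int
let p : Bool
p : Bool
  unify Bool ~ Bool
u : Int
\q._ : c -> Int
u : Int
\s._ : e -> Int
\r._ : d -> e -> Int
  unify d -> e -> Int ~ Bool -> f
  unify d ~ Bool
  unify e -> Int ~ f
_ _ : e -> Int
  unify c -> Int ~ e -> Int
  unify c ~ e
  unify Int ~ Int
t : g
let a : g
  unify Int ~ Int
  unify Int ~ Int
\t._ : g -> Int
  unify e -> Int ~ g -> Int
  unify e ~ g
  unify Int ~ Int
let x : g -> Int
  unify Bool ~ Bool
\b._ : h -> Bool
\c._ : i -> Bool
  unify h -> Bool ~ i -> Bool
  unify h ~ i
  unify Bool ~ Bool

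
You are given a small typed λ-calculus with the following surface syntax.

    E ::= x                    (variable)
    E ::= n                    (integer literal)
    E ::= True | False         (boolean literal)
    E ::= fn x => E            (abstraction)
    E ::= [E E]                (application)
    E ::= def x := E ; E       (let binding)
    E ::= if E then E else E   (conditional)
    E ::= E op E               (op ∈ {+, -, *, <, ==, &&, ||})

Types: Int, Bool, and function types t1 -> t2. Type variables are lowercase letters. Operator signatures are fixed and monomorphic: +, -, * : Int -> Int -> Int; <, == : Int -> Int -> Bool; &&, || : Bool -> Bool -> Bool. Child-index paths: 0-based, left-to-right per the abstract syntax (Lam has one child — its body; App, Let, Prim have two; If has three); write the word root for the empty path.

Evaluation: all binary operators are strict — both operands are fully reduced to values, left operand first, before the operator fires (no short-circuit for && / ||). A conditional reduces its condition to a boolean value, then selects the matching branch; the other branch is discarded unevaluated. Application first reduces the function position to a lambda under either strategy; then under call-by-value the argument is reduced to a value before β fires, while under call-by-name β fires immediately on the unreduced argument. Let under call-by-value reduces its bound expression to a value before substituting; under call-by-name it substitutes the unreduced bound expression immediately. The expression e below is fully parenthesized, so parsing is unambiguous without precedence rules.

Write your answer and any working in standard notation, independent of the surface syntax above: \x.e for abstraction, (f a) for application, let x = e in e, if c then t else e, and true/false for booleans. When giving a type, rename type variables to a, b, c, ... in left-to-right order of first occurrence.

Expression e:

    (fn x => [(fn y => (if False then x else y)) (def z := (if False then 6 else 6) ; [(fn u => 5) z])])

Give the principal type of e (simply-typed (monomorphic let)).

Answer: Int -> Int

Trace:
  unify Bool ~ Bool
x : a
y : b
  unify a ~ b
\y._ : b -> b
  unify Bool ~ Bool
  unify Int ~ Int
let z : Int
\u._ : c -> Int
z : Int
  unify c -> Int ~ Int -> d
  unify c ~ Int
  unify Int ~ d
_ _ : Int
  unify b -> b ~ Int -> e
  unify b ~ Int
  unify Int ~ e
_ _ : Int
\x._ : Int -> Int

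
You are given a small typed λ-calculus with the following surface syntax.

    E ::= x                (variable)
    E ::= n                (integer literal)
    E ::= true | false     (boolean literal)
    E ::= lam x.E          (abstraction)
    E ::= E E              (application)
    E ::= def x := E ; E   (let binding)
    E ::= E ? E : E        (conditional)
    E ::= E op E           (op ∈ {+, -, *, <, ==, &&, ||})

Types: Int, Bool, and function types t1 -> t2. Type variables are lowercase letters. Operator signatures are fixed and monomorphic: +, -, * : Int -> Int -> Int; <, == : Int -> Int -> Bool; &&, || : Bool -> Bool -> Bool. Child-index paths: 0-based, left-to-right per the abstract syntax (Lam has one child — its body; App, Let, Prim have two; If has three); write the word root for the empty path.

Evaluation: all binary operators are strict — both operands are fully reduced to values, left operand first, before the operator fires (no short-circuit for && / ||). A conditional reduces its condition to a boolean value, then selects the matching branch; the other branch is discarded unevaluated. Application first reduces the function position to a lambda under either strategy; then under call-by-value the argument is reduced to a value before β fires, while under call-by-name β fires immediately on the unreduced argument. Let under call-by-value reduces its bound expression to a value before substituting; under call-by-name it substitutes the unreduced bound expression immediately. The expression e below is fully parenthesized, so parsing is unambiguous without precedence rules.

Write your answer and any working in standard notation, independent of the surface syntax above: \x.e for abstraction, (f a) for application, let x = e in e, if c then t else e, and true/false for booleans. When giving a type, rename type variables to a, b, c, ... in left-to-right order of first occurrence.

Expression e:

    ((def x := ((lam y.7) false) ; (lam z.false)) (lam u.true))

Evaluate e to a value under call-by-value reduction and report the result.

Trace:
step 0: ((let x = ((\y.7) false) in (\z.false)) (\u.true))
step 1: [beta@0.0] ((let x = 7 in (\z.false)) (\u.true))
step 2: [let@0] ((\z.false) (\u.true))
step 3: [beta@root] false

Answer: false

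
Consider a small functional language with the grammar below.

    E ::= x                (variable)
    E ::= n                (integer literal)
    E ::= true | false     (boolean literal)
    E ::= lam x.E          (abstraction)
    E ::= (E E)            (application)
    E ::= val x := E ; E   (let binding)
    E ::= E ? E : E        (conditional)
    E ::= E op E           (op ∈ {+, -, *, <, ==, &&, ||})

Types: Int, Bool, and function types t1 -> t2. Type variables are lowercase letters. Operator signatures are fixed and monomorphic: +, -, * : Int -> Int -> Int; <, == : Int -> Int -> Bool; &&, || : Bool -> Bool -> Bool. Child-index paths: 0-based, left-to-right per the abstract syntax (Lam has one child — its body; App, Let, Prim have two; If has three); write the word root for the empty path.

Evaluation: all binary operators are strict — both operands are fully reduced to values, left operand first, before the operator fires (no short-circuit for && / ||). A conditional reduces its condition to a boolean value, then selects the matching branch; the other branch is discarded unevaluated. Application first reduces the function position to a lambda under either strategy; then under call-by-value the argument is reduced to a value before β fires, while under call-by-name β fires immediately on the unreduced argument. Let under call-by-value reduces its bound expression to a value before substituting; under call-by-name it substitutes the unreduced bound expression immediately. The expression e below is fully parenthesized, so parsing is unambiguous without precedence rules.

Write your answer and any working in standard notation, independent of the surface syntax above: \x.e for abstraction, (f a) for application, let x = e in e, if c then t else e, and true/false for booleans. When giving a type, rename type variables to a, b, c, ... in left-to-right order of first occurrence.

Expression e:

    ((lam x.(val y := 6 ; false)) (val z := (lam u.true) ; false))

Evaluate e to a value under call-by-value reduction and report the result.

Derivation:
step 0: ((\x.(let y = 6 in false)) (let z = (\u.true) in false))
step 1: [let@1] ((\x.(let y = 6 in false)) false)
step 2: [beta@root] (let y = 6 in false)
step 3: [let@root] false

Answer: false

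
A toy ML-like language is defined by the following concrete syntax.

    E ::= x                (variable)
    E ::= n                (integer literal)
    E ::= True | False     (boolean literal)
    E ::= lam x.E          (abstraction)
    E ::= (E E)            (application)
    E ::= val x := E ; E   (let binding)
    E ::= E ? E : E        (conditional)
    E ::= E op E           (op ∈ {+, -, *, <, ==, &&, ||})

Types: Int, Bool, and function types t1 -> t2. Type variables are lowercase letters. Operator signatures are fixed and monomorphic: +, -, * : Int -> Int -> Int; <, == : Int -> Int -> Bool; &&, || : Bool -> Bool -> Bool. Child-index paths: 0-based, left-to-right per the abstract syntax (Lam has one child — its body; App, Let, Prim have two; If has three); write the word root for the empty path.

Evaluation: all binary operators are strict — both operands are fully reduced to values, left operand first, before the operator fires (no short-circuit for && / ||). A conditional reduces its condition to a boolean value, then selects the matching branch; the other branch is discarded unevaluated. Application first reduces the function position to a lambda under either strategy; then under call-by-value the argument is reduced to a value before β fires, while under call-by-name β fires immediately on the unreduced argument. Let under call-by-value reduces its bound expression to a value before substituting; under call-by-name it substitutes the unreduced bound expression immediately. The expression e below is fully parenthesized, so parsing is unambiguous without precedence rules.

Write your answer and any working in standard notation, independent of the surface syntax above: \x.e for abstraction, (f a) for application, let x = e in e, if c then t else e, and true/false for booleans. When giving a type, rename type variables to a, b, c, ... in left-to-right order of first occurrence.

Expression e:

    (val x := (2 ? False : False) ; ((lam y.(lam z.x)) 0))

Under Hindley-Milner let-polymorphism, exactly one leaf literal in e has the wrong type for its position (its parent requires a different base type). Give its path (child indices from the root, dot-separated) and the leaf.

Answer: 0.0 : 2

Working:
  unify Int ~ Bool
  FAIL: mismatch Int ~ Bool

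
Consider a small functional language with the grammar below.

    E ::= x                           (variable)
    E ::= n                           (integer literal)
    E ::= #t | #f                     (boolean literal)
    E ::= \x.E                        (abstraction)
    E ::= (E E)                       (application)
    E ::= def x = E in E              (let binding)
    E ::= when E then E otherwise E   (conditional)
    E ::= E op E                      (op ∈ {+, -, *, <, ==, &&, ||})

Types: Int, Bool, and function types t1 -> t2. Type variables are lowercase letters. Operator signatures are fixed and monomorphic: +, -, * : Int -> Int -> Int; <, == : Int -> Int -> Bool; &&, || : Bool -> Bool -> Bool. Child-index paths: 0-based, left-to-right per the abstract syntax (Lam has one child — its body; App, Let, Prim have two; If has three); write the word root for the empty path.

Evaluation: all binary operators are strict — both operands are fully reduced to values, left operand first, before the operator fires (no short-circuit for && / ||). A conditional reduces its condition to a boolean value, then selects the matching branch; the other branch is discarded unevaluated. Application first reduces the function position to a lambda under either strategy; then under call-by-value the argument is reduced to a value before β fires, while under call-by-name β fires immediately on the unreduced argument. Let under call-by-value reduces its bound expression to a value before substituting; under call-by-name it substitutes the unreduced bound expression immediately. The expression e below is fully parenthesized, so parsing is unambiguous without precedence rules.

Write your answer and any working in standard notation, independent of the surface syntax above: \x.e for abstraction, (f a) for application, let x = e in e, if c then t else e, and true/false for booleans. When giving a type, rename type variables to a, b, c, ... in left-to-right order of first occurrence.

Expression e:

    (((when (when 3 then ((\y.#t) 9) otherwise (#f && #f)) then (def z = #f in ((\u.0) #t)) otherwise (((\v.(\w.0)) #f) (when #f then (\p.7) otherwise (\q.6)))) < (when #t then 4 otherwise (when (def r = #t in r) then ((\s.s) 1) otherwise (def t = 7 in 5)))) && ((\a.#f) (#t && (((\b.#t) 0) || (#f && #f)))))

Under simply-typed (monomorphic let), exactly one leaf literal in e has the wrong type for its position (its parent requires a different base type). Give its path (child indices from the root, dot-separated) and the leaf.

Trace:
  unify Int ~ Bool
  FAIL: mismatch Int ~ Bool

Answer: 0.0.0.0 : 3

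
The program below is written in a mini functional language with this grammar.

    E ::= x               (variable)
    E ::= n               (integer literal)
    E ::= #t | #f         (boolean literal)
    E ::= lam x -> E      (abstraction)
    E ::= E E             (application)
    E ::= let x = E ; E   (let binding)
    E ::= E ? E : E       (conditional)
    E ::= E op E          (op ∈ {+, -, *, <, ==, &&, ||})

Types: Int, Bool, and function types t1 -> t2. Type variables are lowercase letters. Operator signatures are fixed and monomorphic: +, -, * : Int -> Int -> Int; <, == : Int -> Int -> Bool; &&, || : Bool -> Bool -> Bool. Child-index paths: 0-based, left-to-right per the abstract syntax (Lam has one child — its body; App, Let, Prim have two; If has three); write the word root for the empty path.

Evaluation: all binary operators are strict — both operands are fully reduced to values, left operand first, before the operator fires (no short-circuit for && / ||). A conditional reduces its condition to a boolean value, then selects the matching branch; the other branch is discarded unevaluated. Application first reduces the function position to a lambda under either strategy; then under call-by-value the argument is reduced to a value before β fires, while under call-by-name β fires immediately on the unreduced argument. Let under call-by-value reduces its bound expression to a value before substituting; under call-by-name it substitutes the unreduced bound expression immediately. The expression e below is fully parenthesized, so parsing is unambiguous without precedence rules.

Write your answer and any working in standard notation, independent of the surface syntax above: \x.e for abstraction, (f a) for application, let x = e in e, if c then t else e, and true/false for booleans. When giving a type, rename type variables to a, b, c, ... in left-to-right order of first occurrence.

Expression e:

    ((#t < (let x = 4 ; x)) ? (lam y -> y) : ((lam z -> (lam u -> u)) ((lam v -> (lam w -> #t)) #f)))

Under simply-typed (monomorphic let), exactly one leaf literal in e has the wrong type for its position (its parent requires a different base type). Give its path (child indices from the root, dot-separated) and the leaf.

Working:
  unify Bool ~ Int
  FAIL: mismatch Bool ~ Int

Answer: 0.0 : true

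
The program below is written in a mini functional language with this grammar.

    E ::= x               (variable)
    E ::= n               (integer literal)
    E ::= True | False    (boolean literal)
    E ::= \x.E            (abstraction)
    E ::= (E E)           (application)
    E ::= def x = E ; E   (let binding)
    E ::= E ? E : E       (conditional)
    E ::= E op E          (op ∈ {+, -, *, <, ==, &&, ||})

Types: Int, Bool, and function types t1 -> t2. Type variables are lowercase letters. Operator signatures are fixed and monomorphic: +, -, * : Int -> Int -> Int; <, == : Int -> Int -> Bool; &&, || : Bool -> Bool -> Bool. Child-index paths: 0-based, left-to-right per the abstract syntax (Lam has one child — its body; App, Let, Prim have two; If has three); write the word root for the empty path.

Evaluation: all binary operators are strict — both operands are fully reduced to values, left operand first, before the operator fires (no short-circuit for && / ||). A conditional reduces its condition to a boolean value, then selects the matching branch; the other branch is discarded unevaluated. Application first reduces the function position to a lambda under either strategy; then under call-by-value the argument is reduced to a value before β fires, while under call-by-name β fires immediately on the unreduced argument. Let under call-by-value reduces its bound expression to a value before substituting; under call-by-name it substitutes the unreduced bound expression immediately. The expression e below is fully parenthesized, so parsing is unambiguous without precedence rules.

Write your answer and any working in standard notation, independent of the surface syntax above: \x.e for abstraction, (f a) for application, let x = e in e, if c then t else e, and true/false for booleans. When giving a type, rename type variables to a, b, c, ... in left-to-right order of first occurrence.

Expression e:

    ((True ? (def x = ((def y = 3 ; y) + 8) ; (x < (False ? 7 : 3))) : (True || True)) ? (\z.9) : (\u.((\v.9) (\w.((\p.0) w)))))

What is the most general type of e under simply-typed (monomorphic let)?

Trace:
  unify Bool ~ Bool
let y : Int
y : Int
  unify Int ~ Int
  unify Int ~ Int
let x : Int
x : Int
  unify Int ~ Int
  unify Bool ~ Bool
  unify Int ~ Int
  unify Int ~ Int
  unify Bool ~ Bool
  unify Bool ~ Bool
  unify Bool ~ Bool
  unify Bool ~ Bool
\z._ : a -> Int
\v._ : c -> Int
\p._ : e -> Int
w : d
  unify e -> Int ~ d -> f
  unify e ~ d
  unify Int ~ f
_ _ : Int
\w._ : d -> Int
  unify c -> Int ~ (d -> Int) -> g
  unify c ~ d -> Int
  unify Int ~ g
_ _ : Int
\u._ : b -> Int
  unify a -> Int ~ b -> Int
  unify a ~ b
  unify Int ~ Int

Answer: a -> Int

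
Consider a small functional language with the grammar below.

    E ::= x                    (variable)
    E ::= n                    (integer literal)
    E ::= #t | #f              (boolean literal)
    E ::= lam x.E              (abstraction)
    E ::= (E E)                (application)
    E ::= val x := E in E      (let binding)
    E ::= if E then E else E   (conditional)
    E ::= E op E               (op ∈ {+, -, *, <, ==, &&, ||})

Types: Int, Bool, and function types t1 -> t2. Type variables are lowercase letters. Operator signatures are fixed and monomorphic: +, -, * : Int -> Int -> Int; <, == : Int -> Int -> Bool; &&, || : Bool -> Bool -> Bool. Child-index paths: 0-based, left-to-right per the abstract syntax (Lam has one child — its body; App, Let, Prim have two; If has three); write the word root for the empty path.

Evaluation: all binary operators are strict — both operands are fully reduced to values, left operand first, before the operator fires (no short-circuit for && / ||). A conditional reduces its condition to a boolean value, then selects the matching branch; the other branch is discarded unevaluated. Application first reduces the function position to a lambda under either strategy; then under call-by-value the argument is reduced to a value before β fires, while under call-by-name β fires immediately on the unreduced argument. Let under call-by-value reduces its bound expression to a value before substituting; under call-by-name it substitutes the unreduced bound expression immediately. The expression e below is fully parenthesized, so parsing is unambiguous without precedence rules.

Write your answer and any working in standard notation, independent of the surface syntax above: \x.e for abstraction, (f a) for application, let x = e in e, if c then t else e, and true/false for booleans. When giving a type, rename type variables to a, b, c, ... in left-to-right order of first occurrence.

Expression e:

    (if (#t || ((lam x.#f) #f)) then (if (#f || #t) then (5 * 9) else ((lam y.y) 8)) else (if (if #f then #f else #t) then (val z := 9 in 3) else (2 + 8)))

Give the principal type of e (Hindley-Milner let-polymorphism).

Trace:
  unify Bool ~ Bool
\x._ : a -> Bool
  unify a -> Bool ~ Bool -> b
  unify a ~ Bool
  unify Bool ~ b
_ _ : Bool
  unify Bool ~ Bool
  unify Bool ~ Bool
  unify Bool ~ Bool
  unify Bool ~ Bool
  unify Bool ~ Bool
  unify Int ~ Int
  unify Int ~ Int
y : c
\y._ : c -> c
  unify c -> c ~ Int -> d
  unify c ~ Int
  unify Int ~ d
_ _ : Int
  unify Int ~ Int
  unify Bool ~ Bool
  unify Bool ~ Bool
  unify Bool ~ Bool
let z : Int
  unify Int ~ Int
  unify Int ~ Int
  unify Int ~ Int
  unify Int ~ Int

Answer: Int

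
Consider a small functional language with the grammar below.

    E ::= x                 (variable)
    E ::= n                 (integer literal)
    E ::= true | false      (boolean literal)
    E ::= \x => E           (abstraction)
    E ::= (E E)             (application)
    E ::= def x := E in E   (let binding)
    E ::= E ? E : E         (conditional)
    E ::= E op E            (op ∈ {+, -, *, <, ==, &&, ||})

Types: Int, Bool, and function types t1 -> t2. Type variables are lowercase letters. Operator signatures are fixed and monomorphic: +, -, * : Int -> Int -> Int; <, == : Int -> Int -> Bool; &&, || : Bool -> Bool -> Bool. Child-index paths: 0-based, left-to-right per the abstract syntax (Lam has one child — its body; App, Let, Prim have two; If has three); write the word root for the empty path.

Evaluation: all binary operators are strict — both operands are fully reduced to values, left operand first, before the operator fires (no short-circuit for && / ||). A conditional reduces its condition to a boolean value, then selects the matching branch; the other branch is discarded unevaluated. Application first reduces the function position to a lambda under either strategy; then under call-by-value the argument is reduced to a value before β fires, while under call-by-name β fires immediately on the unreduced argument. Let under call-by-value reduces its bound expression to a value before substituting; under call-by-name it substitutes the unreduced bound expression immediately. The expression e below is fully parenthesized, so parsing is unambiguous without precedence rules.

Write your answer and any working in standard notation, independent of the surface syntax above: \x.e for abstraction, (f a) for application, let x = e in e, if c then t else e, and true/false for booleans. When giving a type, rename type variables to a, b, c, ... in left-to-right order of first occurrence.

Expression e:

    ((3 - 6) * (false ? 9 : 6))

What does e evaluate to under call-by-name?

Trace:
step 0: ((3 - 6) * (if false then 9 else 6))
step 1: [delta@0] (-3 * (if false then 9 else 6))
step 2: [if@1] (-3 * 6)
step 3: [delta@root] -18

Answer: -18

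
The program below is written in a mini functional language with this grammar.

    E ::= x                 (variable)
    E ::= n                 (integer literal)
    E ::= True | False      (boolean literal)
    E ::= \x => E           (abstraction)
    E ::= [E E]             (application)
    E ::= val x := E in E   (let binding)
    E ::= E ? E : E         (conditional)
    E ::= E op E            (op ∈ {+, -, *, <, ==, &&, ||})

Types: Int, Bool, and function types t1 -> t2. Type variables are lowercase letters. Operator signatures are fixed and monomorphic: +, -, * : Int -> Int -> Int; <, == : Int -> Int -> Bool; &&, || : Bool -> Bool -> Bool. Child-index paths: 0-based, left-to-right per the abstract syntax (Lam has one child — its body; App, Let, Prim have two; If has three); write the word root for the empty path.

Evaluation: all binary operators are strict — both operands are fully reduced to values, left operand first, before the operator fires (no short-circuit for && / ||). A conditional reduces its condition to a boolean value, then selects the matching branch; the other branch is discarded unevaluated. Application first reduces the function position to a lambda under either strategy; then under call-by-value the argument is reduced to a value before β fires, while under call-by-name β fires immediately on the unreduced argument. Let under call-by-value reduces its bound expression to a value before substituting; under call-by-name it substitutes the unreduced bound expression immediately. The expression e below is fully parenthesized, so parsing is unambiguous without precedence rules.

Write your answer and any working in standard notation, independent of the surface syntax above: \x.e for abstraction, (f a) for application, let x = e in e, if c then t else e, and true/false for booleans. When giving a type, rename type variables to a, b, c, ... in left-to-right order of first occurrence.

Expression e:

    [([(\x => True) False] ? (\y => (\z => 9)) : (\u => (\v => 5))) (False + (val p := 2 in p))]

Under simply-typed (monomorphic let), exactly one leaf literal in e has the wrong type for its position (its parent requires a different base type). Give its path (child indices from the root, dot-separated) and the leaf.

Answer: 1.0 : false

Derivation:
\x._ : a -> Bool
  unify a -> Bool ~ Bool -> b
  unify a ~ Bool
  unify Bool ~ b
_ _ : Bool
  unify Bool ~ Bool
\z._ : d -> Int
\y._ : c -> d -> Int
\v._ : f -> Int
\u._ : e -> f -> Int
  unify c -> d -> Int ~ e -> f -> Int
  unify c ~ e
  unify d -> Int ~ f -> Int
  unify d ~ f
  unify Int ~ Int
  unify Bool ~ Int
  FAIL: mismatch Bool ~ Int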